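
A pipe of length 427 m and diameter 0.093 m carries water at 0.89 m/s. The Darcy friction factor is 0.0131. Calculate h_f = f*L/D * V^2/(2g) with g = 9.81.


Darcy-Weisbach equation: h_f = f * (L/D) * V^2/(2g).
f * L/D = 0.0131 * 427/0.093 = 60.1473.
V^2/(2g) = 0.89^2 / (2*9.81) = 0.7921 / 19.62 = 0.0404 m.
h_f = 60.1473 * 0.0404 = 2.428 m.

2.428


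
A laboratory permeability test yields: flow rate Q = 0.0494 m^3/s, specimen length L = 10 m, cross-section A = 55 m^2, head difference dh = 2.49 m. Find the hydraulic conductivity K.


From K = Q*L / (A*dh):
Numerator: Q*L = 0.0494 * 10 = 0.494.
Denominator: A*dh = 55 * 2.49 = 136.95.
K = 0.494 / 136.95 = 0.003607 m/s.

0.003607


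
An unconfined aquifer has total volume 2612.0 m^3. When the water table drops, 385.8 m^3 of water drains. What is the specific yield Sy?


Specific yield Sy = Volume drained / Total volume.
Sy = 385.8 / 2612.0
   = 0.1477.

0.1477


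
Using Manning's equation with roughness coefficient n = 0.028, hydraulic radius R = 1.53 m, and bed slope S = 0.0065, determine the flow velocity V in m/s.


Manning's equation gives V = (1/n) * R^(2/3) * S^(1/2).
First, compute R^(2/3) = 1.53^(2/3) = 1.3278.
Next, S^(1/2) = 0.0065^(1/2) = 0.080623.
Then 1/n = 1/0.028 = 35.71.
V = 35.71 * 1.3278 * 0.080623 = 3.8232 m/s.

3.8232


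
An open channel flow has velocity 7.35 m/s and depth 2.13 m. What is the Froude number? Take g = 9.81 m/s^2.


The Froude number is defined as Fr = V / sqrt(g*y).
g*y = 9.81 * 2.13 = 20.8953.
sqrt(g*y) = sqrt(20.8953) = 4.5711.
Fr = 7.35 / 4.5711 = 1.6079.

1.6079


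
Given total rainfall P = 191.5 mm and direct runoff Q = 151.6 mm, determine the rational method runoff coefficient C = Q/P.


The runoff coefficient C = runoff depth / rainfall depth.
C = 151.6 / 191.5
  = 0.7916.

0.7916


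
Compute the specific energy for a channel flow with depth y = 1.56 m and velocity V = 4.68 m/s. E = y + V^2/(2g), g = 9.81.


Specific energy E = y + V^2/(2g).
Velocity head = V^2/(2g) = 4.68^2 / (2*9.81) = 21.9024 / 19.62 = 1.1163 m.
E = 1.56 + 1.1163 = 2.6763 m.

2.6763


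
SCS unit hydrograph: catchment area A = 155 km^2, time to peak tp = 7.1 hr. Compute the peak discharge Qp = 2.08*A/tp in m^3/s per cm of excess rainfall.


SCS formula: Qp = 2.08 * A / tp.
Qp = 2.08 * 155 / 7.1
   = 322.4 / 7.1
   = 45.41 m^3/s per cm.

45.41


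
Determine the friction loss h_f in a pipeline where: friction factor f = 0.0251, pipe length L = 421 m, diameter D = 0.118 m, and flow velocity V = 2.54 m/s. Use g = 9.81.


Darcy-Weisbach equation: h_f = f * (L/D) * V^2/(2g).
f * L/D = 0.0251 * 421/0.118 = 89.5517.
V^2/(2g) = 2.54^2 / (2*9.81) = 6.4516 / 19.62 = 0.3288 m.
h_f = 89.5517 * 0.3288 = 29.447 m.

29.447


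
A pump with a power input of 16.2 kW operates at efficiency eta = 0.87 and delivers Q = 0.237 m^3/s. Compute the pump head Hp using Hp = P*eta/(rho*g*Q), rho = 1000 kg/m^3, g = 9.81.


Pump head formula: Hp = P * eta / (rho * g * Q).
Numerator: P * eta = 16.2 * 1000 * 0.87 = 14094.0 W.
Denominator: rho * g * Q = 1000 * 9.81 * 0.237 = 2324.97.
Hp = 14094.0 / 2324.97 = 6.06 m.

6.06


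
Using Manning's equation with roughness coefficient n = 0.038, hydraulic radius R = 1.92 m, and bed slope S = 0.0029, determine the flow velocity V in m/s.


Manning's equation gives V = (1/n) * R^(2/3) * S^(1/2).
First, compute R^(2/3) = 1.92^(2/3) = 1.5448.
Next, S^(1/2) = 0.0029^(1/2) = 0.053852.
Then 1/n = 1/0.038 = 26.32.
V = 26.32 * 1.5448 * 0.053852 = 2.1892 m/s.

2.1892


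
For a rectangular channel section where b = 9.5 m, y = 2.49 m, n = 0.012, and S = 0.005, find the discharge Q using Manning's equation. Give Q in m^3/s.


For a rectangular channel, the cross-sectional area A = b * y = 9.5 * 2.49 = 23.66 m^2.
The wetted perimeter P = b + 2y = 9.5 + 2*2.49 = 14.48 m.
Hydraulic radius R = A/P = 23.66/14.48 = 1.6336 m.
Velocity V = (1/n)*R^(2/3)*S^(1/2) = (1/0.012)*1.6336^(2/3)*0.005^(1/2) = 8.1735 m/s.
Discharge Q = A * V = 23.66 * 8.1735 = 193.344 m^3/s.

193.344


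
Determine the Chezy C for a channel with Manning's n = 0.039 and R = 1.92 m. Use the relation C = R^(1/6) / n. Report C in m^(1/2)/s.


The Chezy coefficient relates to Manning's n through C = R^(1/6) / n.
R^(1/6) = 1.92^(1/6) = 1.114851.
C = 1.114851 / 0.039 = 28.59 m^(1/2)/s.

28.59


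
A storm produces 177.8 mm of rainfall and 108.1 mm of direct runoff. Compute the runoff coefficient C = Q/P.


The runoff coefficient C = runoff depth / rainfall depth.
C = 108.1 / 177.8
  = 0.608.

0.608


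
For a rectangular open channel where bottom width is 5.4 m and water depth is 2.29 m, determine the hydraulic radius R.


For a rectangular section:
Flow area A = b * y = 5.4 * 2.29 = 12.37 m^2.
Wetted perimeter P = b + 2y = 5.4 + 2*2.29 = 9.98 m.
Hydraulic radius R = A/P = 12.37 / 9.98 = 1.2391 m.

1.2391


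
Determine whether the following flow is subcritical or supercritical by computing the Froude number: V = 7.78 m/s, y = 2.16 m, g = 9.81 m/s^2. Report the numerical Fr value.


The Froude number is defined as Fr = V / sqrt(g*y).
g*y = 9.81 * 2.16 = 21.1896.
sqrt(g*y) = sqrt(21.1896) = 4.6032.
Fr = 7.78 / 4.6032 = 1.6901.
Since Fr > 1, the flow is supercritical.

1.6901


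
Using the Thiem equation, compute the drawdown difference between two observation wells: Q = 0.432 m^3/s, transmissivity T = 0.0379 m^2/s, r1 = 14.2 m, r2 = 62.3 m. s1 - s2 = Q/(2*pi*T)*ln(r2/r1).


Thiem equation: s1 - s2 = Q/(2*pi*T) * ln(r2/r1).
ln(r2/r1) = ln(62.3/14.2) = 1.4787.
Q/(2*pi*T) = 0.432 / (2*pi*0.0379) = 0.432 / 0.2381 = 1.8141.
s1 - s2 = 1.8141 * 1.4787 = 2.6826 m.

2.6826


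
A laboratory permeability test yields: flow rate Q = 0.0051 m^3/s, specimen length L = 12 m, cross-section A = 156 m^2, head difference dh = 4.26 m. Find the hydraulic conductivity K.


From K = Q*L / (A*dh):
Numerator: Q*L = 0.0051 * 12 = 0.0612.
Denominator: A*dh = 156 * 4.26 = 664.56.
K = 0.0612 / 664.56 = 9.2e-05 m/s.

9.2e-05


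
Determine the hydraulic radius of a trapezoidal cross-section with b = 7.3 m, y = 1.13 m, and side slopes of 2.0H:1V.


For a trapezoidal section with side slope z:
A = (b + z*y)*y = (7.3 + 2.0*1.13)*1.13 = 10.803 m^2.
P = b + 2*y*sqrt(1 + z^2) = 7.3 + 2*1.13*sqrt(1 + 2.0^2) = 12.354 m.
R = A/P = 10.803 / 12.354 = 0.8745 m.

0.8745


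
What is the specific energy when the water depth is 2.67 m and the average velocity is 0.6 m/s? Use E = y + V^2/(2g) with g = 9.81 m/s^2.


Specific energy E = y + V^2/(2g).
Velocity head = V^2/(2g) = 0.6^2 / (2*9.81) = 0.36 / 19.62 = 0.0183 m.
E = 2.67 + 0.0183 = 2.6883 m.

2.6883


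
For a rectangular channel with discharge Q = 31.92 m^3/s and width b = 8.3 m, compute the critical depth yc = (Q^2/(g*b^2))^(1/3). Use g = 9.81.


Using yc = (Q^2 / (g * b^2))^(1/3):
Q^2 = 31.92^2 = 1018.89.
g * b^2 = 9.81 * 8.3^2 = 9.81 * 68.89 = 675.81.
Q^2 / (g*b^2) = 1018.89 / 675.81 = 1.5077.
yc = 1.5077^(1/3) = 1.1467 m.

1.1467


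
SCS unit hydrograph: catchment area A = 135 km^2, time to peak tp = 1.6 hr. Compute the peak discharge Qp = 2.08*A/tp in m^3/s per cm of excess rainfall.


SCS formula: Qp = 2.08 * A / tp.
Qp = 2.08 * 135 / 1.6
   = 280.8 / 1.6
   = 175.5 m^3/s per cm.

175.5


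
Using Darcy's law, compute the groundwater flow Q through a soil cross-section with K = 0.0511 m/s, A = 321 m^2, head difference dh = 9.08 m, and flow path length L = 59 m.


Darcy's law: Q = K * A * i, where i = dh/L.
Hydraulic gradient i = 9.08 / 59 = 0.153898.
Q = 0.0511 * 321 * 0.153898
  = 2.5244 m^3/s.

2.5244


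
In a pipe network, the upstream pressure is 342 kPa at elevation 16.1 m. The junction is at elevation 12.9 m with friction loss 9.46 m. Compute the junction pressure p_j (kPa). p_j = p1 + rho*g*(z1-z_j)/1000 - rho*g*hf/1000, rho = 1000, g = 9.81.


Junction pressure: p_j = p1 + rho*g*(z1 - z_j)/1000 - rho*g*hf/1000.
Elevation term = 1000*9.81*(16.1 - 12.9)/1000 = 31.392 kPa.
Friction term = 1000*9.81*9.46/1000 = 92.803 kPa.
p_j = 342 + 31.392 - 92.803 = 280.59 kPa.

280.59


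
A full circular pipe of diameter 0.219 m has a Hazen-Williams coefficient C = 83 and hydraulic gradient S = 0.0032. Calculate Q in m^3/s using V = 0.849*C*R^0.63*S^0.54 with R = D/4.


For a full circular pipe, R = D/4 = 0.219/4 = 0.0548 m.
V = 0.849 * 83 * 0.0548^0.63 * 0.0032^0.54
  = 0.849 * 83 * 0.160392 * 0.044955
  = 0.5081 m/s.
Pipe area A = pi*D^2/4 = pi*0.219^2/4 = 0.0377 m^2.
Q = A * V = 0.0377 * 0.5081 = 0.0191 m^3/s.

0.0191


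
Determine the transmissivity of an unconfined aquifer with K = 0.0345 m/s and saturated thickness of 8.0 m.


Transmissivity is defined as T = K * h.
T = 0.0345 * 8.0
  = 0.276 m^2/s.

0.276


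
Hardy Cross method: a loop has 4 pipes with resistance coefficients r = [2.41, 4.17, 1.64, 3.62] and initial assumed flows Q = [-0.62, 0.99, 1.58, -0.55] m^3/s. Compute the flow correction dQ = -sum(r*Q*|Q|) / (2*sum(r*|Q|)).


Numerator terms (r*Q*|Q|): 2.41*-0.62*|-0.62| = -0.9264; 4.17*0.99*|0.99| = 4.087; 1.64*1.58*|1.58| = 4.0941; 3.62*-0.55*|-0.55| = -1.0951.
Sum of numerator = 6.1597.
Denominator terms (r*|Q|): 2.41*|-0.62| = 1.4942; 4.17*|0.99| = 4.1283; 1.64*|1.58| = 2.5912; 3.62*|-0.55| = 1.991.
2 * sum of denominator = 2 * 10.2047 = 20.4094.
dQ = -6.1597 / 20.4094 = -0.3018 m^3/s.

-0.3018


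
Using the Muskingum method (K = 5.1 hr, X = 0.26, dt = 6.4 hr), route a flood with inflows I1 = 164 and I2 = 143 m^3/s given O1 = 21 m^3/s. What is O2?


Muskingum coefficients:
denom = 2*K*(1-X) + dt = 2*5.1*(1-0.26) + 6.4 = 13.948.
C0 = (dt - 2*K*X)/denom = (6.4 - 2*5.1*0.26)/13.948 = 0.2687.
C1 = (dt + 2*K*X)/denom = (6.4 + 2*5.1*0.26)/13.948 = 0.649.
C2 = (2*K*(1-X) - dt)/denom = 0.0823.
O2 = C0*I2 + C1*I1 + C2*O1
   = 0.2687*143 + 0.649*164 + 0.0823*21
   = 146.59 m^3/s.

146.59


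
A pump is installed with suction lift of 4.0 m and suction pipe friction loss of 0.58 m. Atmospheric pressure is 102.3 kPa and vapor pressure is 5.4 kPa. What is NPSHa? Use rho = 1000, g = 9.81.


NPSHa = p_atm/(rho*g) - z_s - hf_s - p_vap/(rho*g).
p_atm/(rho*g) = 102.3*1000 / (1000*9.81) = 10.428 m.
p_vap/(rho*g) = 5.4*1000 / (1000*9.81) = 0.55 m.
NPSHa = 10.428 - 4.0 - 0.58 - 0.55
      = 5.3 m.

5.3


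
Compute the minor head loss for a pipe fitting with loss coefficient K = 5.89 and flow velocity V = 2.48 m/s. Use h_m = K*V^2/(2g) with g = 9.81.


Minor loss formula: h_m = K * V^2/(2g).
V^2 = 2.48^2 = 6.1504.
V^2/(2g) = 6.1504 / 19.62 = 0.3135 m.
h_m = 5.89 * 0.3135 = 1.8464 m.

1.8464


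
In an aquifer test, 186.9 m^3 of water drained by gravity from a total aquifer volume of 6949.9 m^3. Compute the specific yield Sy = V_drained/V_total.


Specific yield Sy = Volume drained / Total volume.
Sy = 186.9 / 6949.9
   = 0.0269.

0.0269


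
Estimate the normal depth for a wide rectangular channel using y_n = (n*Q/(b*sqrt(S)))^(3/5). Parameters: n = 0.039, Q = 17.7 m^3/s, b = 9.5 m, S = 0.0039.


We use the wide-channel approximation y_n = (n*Q/(b*sqrt(S)))^(3/5).
sqrt(S) = sqrt(0.0039) = 0.06245.
Numerator: n*Q = 0.039 * 17.7 = 0.6903.
Denominator: b*sqrt(S) = 9.5 * 0.06245 = 0.593275.
arg = 1.1635.
y_n = 1.1635^(3/5) = 1.0951 m.

1.0951


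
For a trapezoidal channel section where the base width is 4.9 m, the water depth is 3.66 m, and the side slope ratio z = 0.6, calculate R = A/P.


For a trapezoidal section with side slope z:
A = (b + z*y)*y = (4.9 + 0.6*3.66)*3.66 = 25.971 m^2.
P = b + 2*y*sqrt(1 + z^2) = 4.9 + 2*3.66*sqrt(1 + 0.6^2) = 13.437 m.
R = A/P = 25.971 / 13.437 = 1.9329 m.

1.9329


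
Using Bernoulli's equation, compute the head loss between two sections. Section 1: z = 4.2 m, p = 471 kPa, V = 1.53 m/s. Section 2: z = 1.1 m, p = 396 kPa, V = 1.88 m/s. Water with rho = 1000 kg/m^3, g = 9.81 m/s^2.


Total head at each section: H = z + p/(rho*g) + V^2/(2g).
H1 = 4.2 + 471*1000/(1000*9.81) + 1.53^2/(2*9.81)
   = 4.2 + 48.012 + 0.1193
   = 52.332 m.
H2 = 1.1 + 396*1000/(1000*9.81) + 1.88^2/(2*9.81)
   = 1.1 + 40.367 + 0.1801
   = 41.647 m.
h_L = H1 - H2 = 52.332 - 41.647 = 10.684 m.

10.684


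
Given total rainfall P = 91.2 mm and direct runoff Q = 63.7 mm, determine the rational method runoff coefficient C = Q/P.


The runoff coefficient C = runoff depth / rainfall depth.
C = 63.7 / 91.2
  = 0.6985.

0.6985


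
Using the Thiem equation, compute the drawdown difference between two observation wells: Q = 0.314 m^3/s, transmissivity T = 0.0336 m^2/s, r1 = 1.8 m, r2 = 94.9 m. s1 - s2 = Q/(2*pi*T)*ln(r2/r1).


Thiem equation: s1 - s2 = Q/(2*pi*T) * ln(r2/r1).
ln(r2/r1) = ln(94.9/1.8) = 3.965.
Q/(2*pi*T) = 0.314 / (2*pi*0.0336) = 0.314 / 0.2111 = 1.4873.
s1 - s2 = 1.4873 * 3.965 = 5.8974 m.

5.8974


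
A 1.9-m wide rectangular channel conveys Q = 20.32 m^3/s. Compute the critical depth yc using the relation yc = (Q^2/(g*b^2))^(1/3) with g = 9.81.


Using yc = (Q^2 / (g * b^2))^(1/3):
Q^2 = 20.32^2 = 412.9.
g * b^2 = 9.81 * 1.9^2 = 9.81 * 3.61 = 35.41.
Q^2 / (g*b^2) = 412.9 / 35.41 = 11.6605.
yc = 11.6605^(1/3) = 2.2676 m.

2.2676


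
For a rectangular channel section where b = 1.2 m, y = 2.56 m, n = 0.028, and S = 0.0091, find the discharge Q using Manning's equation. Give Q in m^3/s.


For a rectangular channel, the cross-sectional area A = b * y = 1.2 * 2.56 = 3.07 m^2.
The wetted perimeter P = b + 2y = 1.2 + 2*2.56 = 6.32 m.
Hydraulic radius R = A/P = 3.07/6.32 = 0.4861 m.
Velocity V = (1/n)*R^(2/3)*S^(1/2) = (1/0.028)*0.4861^(2/3)*0.0091^(1/2) = 2.1062 m/s.
Discharge Q = A * V = 3.07 * 2.1062 = 6.47 m^3/s.

6.47


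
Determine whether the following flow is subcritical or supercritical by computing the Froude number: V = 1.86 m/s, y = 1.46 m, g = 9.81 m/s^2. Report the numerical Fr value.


The Froude number is defined as Fr = V / sqrt(g*y).
g*y = 9.81 * 1.46 = 14.3226.
sqrt(g*y) = sqrt(14.3226) = 3.7845.
Fr = 1.86 / 3.7845 = 0.4915.
Since Fr < 1, the flow is subcritical.

0.4915


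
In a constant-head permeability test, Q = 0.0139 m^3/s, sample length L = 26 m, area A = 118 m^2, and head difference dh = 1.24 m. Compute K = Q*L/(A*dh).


From K = Q*L / (A*dh):
Numerator: Q*L = 0.0139 * 26 = 0.3614.
Denominator: A*dh = 118 * 1.24 = 146.32.
K = 0.3614 / 146.32 = 0.00247 m/s.

0.00247


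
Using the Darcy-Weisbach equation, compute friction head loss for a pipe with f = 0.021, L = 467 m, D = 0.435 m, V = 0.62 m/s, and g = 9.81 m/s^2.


Darcy-Weisbach equation: h_f = f * (L/D) * V^2/(2g).
f * L/D = 0.021 * 467/0.435 = 22.5448.
V^2/(2g) = 0.62^2 / (2*9.81) = 0.3844 / 19.62 = 0.0196 m.
h_f = 22.5448 * 0.0196 = 0.442 m.

0.442


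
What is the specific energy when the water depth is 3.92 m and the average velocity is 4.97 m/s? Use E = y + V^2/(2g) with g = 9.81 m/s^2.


Specific energy E = y + V^2/(2g).
Velocity head = V^2/(2g) = 4.97^2 / (2*9.81) = 24.7009 / 19.62 = 1.259 m.
E = 3.92 + 1.259 = 5.179 m.

5.179


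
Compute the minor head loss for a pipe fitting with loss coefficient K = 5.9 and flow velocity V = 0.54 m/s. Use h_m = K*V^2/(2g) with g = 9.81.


Minor loss formula: h_m = K * V^2/(2g).
V^2 = 0.54^2 = 0.2916.
V^2/(2g) = 0.2916 / 19.62 = 0.0149 m.
h_m = 5.9 * 0.0149 = 0.0877 m.

0.0877


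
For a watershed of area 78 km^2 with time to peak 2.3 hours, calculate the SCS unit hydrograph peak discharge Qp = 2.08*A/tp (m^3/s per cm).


SCS formula: Qp = 2.08 * A / tp.
Qp = 2.08 * 78 / 2.3
   = 162.24 / 2.3
   = 70.54 m^3/s per cm.

70.54


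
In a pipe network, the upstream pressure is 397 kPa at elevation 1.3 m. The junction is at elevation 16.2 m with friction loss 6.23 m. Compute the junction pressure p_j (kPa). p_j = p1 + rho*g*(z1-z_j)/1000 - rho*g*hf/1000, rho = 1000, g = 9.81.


Junction pressure: p_j = p1 + rho*g*(z1 - z_j)/1000 - rho*g*hf/1000.
Elevation term = 1000*9.81*(1.3 - 16.2)/1000 = -146.169 kPa.
Friction term = 1000*9.81*6.23/1000 = 61.116 kPa.
p_j = 397 + -146.169 - 61.116 = 189.71 kPa.

189.71


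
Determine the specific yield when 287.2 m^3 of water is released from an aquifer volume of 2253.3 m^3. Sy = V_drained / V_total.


Specific yield Sy = Volume drained / Total volume.
Sy = 287.2 / 2253.3
   = 0.1275.

0.1275


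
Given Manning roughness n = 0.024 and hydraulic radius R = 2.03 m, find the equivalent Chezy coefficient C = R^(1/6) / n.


The Chezy coefficient relates to Manning's n through C = R^(1/6) / n.
R^(1/6) = 2.03^(1/6) = 1.125251.
C = 1.125251 / 0.024 = 46.89 m^(1/2)/s.

46.89


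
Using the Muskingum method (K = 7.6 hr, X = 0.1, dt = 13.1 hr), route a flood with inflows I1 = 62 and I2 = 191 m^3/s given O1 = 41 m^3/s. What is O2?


Muskingum coefficients:
denom = 2*K*(1-X) + dt = 2*7.6*(1-0.1) + 13.1 = 26.78.
C0 = (dt - 2*K*X)/denom = (13.1 - 2*7.6*0.1)/26.78 = 0.4324.
C1 = (dt + 2*K*X)/denom = (13.1 + 2*7.6*0.1)/26.78 = 0.5459.
C2 = (2*K*(1-X) - dt)/denom = 0.0217.
O2 = C0*I2 + C1*I1 + C2*O1
   = 0.4324*191 + 0.5459*62 + 0.0217*41
   = 117.33 m^3/s.

117.33


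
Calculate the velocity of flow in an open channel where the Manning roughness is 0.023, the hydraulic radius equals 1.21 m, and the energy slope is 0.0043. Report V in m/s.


Manning's equation gives V = (1/n) * R^(2/3) * S^(1/2).
First, compute R^(2/3) = 1.21^(2/3) = 1.1355.
Next, S^(1/2) = 0.0043^(1/2) = 0.065574.
Then 1/n = 1/0.023 = 43.48.
V = 43.48 * 1.1355 * 0.065574 = 3.2374 m/s.

3.2374


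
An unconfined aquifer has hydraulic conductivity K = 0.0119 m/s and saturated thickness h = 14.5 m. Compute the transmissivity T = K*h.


Transmissivity is defined as T = K * h.
T = 0.0119 * 14.5
  = 0.1726 m^2/s.

0.1726


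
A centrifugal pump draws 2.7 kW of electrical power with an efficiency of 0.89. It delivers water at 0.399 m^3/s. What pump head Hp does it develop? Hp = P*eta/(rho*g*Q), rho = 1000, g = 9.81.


Pump head formula: Hp = P * eta / (rho * g * Q).
Numerator: P * eta = 2.7 * 1000 * 0.89 = 2403.0 W.
Denominator: rho * g * Q = 1000 * 9.81 * 0.399 = 3914.19.
Hp = 2403.0 / 3914.19 = 0.61 m.

0.61


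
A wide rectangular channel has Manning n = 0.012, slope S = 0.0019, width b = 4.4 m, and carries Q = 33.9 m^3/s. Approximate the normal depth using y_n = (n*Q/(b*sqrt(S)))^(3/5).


We use the wide-channel approximation y_n = (n*Q/(b*sqrt(S)))^(3/5).
sqrt(S) = sqrt(0.0019) = 0.043589.
Numerator: n*Q = 0.012 * 33.9 = 0.4068.
Denominator: b*sqrt(S) = 4.4 * 0.043589 = 0.191792.
arg = 2.1211.
y_n = 2.1211^(3/5) = 1.5701 m.

1.5701


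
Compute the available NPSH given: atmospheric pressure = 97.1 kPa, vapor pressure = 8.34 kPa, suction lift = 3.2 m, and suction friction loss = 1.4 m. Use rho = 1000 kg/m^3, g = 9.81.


NPSHa = p_atm/(rho*g) - z_s - hf_s - p_vap/(rho*g).
p_atm/(rho*g) = 97.1*1000 / (1000*9.81) = 9.898 m.
p_vap/(rho*g) = 8.34*1000 / (1000*9.81) = 0.85 m.
NPSHa = 9.898 - 3.2 - 1.4 - 0.85
      = 4.45 m.

4.45


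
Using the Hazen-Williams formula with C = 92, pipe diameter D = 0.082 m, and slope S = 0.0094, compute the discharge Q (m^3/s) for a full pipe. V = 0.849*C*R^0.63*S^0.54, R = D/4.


For a full circular pipe, R = D/4 = 0.082/4 = 0.0205 m.
V = 0.849 * 92 * 0.0205^0.63 * 0.0094^0.54
  = 0.849 * 92 * 0.086378 * 0.080443
  = 0.5427 m/s.
Pipe area A = pi*D^2/4 = pi*0.082^2/4 = 0.0053 m^2.
Q = A * V = 0.0053 * 0.5427 = 0.0029 m^3/s.

0.0029


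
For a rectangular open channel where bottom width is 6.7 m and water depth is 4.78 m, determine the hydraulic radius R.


For a rectangular section:
Flow area A = b * y = 6.7 * 4.78 = 32.03 m^2.
Wetted perimeter P = b + 2y = 6.7 + 2*4.78 = 16.26 m.
Hydraulic radius R = A/P = 32.03 / 16.26 = 1.9696 m.

1.9696


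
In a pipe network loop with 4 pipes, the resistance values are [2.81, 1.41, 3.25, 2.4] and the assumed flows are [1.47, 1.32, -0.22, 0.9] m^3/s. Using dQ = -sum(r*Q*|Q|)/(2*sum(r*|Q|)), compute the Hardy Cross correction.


Numerator terms (r*Q*|Q|): 2.81*1.47*|1.47| = 6.0721; 1.41*1.32*|1.32| = 2.4568; 3.25*-0.22*|-0.22| = -0.1573; 2.4*0.9*|0.9| = 1.944.
Sum of numerator = 10.3156.
Denominator terms (r*|Q|): 2.81*|1.47| = 4.1307; 1.41*|1.32| = 1.8612; 3.25*|-0.22| = 0.715; 2.4*|0.9| = 2.16.
2 * sum of denominator = 2 * 8.8669 = 17.7338.
dQ = -10.3156 / 17.7338 = -0.5817 m^3/s.

-0.5817


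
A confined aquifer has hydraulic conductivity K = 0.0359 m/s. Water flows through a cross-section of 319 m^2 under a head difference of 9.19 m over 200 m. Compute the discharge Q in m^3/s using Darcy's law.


Darcy's law: Q = K * A * i, where i = dh/L.
Hydraulic gradient i = 9.19 / 200 = 0.04595.
Q = 0.0359 * 319 * 0.04595
  = 0.5262 m^3/s.

0.5262


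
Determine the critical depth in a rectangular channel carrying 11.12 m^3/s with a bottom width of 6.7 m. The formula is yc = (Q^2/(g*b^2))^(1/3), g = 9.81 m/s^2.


Using yc = (Q^2 / (g * b^2))^(1/3):
Q^2 = 11.12^2 = 123.65.
g * b^2 = 9.81 * 6.7^2 = 9.81 * 44.89 = 440.37.
Q^2 / (g*b^2) = 123.65 / 440.37 = 0.2808.
yc = 0.2808^(1/3) = 0.6548 m.

0.6548


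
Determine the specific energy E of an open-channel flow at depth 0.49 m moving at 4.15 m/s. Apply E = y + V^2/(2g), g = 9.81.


Specific energy E = y + V^2/(2g).
Velocity head = V^2/(2g) = 4.15^2 / (2*9.81) = 17.2225 / 19.62 = 0.8778 m.
E = 0.49 + 0.8778 = 1.3678 m.

1.3678


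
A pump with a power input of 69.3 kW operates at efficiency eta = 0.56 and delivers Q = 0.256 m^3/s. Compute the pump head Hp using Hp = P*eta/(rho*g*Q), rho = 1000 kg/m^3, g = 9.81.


Pump head formula: Hp = P * eta / (rho * g * Q).
Numerator: P * eta = 69.3 * 1000 * 0.56 = 38808.0 W.
Denominator: rho * g * Q = 1000 * 9.81 * 0.256 = 2511.36.
Hp = 38808.0 / 2511.36 = 15.45 m.

15.45


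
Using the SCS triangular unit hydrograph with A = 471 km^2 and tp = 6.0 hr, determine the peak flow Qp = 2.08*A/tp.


SCS formula: Qp = 2.08 * A / tp.
Qp = 2.08 * 471 / 6.0
   = 979.68 / 6.0
   = 163.28 m^3/s per cm.

163.28


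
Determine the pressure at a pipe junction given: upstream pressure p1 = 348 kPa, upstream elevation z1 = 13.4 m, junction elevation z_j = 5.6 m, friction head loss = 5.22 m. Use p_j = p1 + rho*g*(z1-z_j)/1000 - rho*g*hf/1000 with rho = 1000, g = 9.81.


Junction pressure: p_j = p1 + rho*g*(z1 - z_j)/1000 - rho*g*hf/1000.
Elevation term = 1000*9.81*(13.4 - 5.6)/1000 = 76.518 kPa.
Friction term = 1000*9.81*5.22/1000 = 51.208 kPa.
p_j = 348 + 76.518 - 51.208 = 373.31 kPa.

373.31


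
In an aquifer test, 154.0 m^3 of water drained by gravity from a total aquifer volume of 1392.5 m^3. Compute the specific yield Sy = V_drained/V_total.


Specific yield Sy = Volume drained / Total volume.
Sy = 154.0 / 1392.5
   = 0.1106.

0.1106


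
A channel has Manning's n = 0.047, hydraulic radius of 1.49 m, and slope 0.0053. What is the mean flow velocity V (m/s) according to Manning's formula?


Manning's equation gives V = (1/n) * R^(2/3) * S^(1/2).
First, compute R^(2/3) = 1.49^(2/3) = 1.3045.
Next, S^(1/2) = 0.0053^(1/2) = 0.072801.
Then 1/n = 1/0.047 = 21.28.
V = 21.28 * 1.3045 * 0.072801 = 2.0207 m/s.

2.0207


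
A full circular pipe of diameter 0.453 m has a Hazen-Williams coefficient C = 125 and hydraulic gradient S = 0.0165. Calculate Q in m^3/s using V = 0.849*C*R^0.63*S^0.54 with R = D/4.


For a full circular pipe, R = D/4 = 0.453/4 = 0.1133 m.
V = 0.849 * 125 * 0.1133^0.63 * 0.0165^0.54
  = 0.849 * 125 * 0.253539 * 0.109004
  = 2.9329 m/s.
Pipe area A = pi*D^2/4 = pi*0.453^2/4 = 0.1612 m^2.
Q = A * V = 0.1612 * 2.9329 = 0.4727 m^3/s.

0.4727


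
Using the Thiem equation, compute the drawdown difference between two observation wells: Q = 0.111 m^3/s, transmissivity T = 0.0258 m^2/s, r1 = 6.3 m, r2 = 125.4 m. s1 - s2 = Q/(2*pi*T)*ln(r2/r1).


Thiem equation: s1 - s2 = Q/(2*pi*T) * ln(r2/r1).
ln(r2/r1) = ln(125.4/6.3) = 2.991.
Q/(2*pi*T) = 0.111 / (2*pi*0.0258) = 0.111 / 0.1621 = 0.6847.
s1 - s2 = 0.6847 * 2.991 = 2.048 m.

2.048


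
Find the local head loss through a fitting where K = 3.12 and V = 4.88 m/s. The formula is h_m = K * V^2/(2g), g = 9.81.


Minor loss formula: h_m = K * V^2/(2g).
V^2 = 4.88^2 = 23.8144.
V^2/(2g) = 23.8144 / 19.62 = 1.2138 m.
h_m = 3.12 * 1.2138 = 3.787 m.

3.787


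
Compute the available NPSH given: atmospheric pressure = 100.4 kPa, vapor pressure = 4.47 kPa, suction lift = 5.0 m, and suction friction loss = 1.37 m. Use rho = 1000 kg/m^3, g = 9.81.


NPSHa = p_atm/(rho*g) - z_s - hf_s - p_vap/(rho*g).
p_atm/(rho*g) = 100.4*1000 / (1000*9.81) = 10.234 m.
p_vap/(rho*g) = 4.47*1000 / (1000*9.81) = 0.456 m.
NPSHa = 10.234 - 5.0 - 1.37 - 0.456
      = 3.41 m.

3.41


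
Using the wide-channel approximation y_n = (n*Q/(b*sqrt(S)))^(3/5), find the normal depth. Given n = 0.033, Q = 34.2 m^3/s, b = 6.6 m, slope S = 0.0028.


We use the wide-channel approximation y_n = (n*Q/(b*sqrt(S)))^(3/5).
sqrt(S) = sqrt(0.0028) = 0.052915.
Numerator: n*Q = 0.033 * 34.2 = 1.1286.
Denominator: b*sqrt(S) = 6.6 * 0.052915 = 0.349239.
arg = 3.2316.
y_n = 3.2316^(3/5) = 2.0214 m.

2.0214


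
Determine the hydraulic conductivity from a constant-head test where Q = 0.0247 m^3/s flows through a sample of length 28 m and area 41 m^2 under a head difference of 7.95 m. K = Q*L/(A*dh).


From K = Q*L / (A*dh):
Numerator: Q*L = 0.0247 * 28 = 0.6916.
Denominator: A*dh = 41 * 7.95 = 325.95.
K = 0.6916 / 325.95 = 0.002122 m/s.

0.002122


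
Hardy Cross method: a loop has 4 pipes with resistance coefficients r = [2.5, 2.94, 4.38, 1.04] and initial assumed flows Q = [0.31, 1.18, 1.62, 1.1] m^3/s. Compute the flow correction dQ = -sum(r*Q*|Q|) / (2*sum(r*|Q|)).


Numerator terms (r*Q*|Q|): 2.5*0.31*|0.31| = 0.2402; 2.94*1.18*|1.18| = 4.0937; 4.38*1.62*|1.62| = 11.4949; 1.04*1.1*|1.1| = 1.2584.
Sum of numerator = 17.0872.
Denominator terms (r*|Q|): 2.5*|0.31| = 0.775; 2.94*|1.18| = 3.4692; 4.38*|1.62| = 7.0956; 1.04*|1.1| = 1.144.
2 * sum of denominator = 2 * 12.4838 = 24.9676.
dQ = -17.0872 / 24.9676 = -0.6844 m^3/s.

-0.6844


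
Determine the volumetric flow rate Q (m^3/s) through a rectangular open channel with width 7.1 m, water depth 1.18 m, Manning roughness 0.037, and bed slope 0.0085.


For a rectangular channel, the cross-sectional area A = b * y = 7.1 * 1.18 = 8.38 m^2.
The wetted perimeter P = b + 2y = 7.1 + 2*1.18 = 9.46 m.
Hydraulic radius R = A/P = 8.38/9.46 = 0.8856 m.
Velocity V = (1/n)*R^(2/3)*S^(1/2) = (1/0.037)*0.8856^(2/3)*0.0085^(1/2) = 2.2979 m/s.
Discharge Q = A * V = 8.38 * 2.2979 = 19.252 m^3/s.

19.252


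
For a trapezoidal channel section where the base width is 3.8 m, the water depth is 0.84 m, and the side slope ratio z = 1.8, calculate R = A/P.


For a trapezoidal section with side slope z:
A = (b + z*y)*y = (3.8 + 1.8*0.84)*0.84 = 4.462 m^2.
P = b + 2*y*sqrt(1 + z^2) = 3.8 + 2*0.84*sqrt(1 + 1.8^2) = 7.259 m.
R = A/P = 4.462 / 7.259 = 0.6147 m.

0.6147


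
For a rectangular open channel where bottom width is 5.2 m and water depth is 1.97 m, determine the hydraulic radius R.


For a rectangular section:
Flow area A = b * y = 5.2 * 1.97 = 10.24 m^2.
Wetted perimeter P = b + 2y = 5.2 + 2*1.97 = 9.14 m.
Hydraulic radius R = A/P = 10.24 / 9.14 = 1.1208 m.

1.1208


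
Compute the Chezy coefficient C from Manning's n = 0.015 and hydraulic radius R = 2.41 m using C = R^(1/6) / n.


The Chezy coefficient relates to Manning's n through C = R^(1/6) / n.
R^(1/6) = 2.41^(1/6) = 1.157896.
C = 1.157896 / 0.015 = 77.19 m^(1/2)/s.

77.19


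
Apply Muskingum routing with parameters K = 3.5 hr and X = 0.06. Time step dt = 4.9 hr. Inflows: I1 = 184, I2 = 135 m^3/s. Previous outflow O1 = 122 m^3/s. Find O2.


Muskingum coefficients:
denom = 2*K*(1-X) + dt = 2*3.5*(1-0.06) + 4.9 = 11.48.
C0 = (dt - 2*K*X)/denom = (4.9 - 2*3.5*0.06)/11.48 = 0.3902.
C1 = (dt + 2*K*X)/denom = (4.9 + 2*3.5*0.06)/11.48 = 0.4634.
C2 = (2*K*(1-X) - dt)/denom = 0.1463.
O2 = C0*I2 + C1*I1 + C2*O1
   = 0.3902*135 + 0.4634*184 + 0.1463*122
   = 155.8 m^3/s.

155.8


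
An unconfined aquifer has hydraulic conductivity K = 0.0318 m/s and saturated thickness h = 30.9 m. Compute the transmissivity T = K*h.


Transmissivity is defined as T = K * h.
T = 0.0318 * 30.9
  = 0.9826 m^2/s.

0.9826


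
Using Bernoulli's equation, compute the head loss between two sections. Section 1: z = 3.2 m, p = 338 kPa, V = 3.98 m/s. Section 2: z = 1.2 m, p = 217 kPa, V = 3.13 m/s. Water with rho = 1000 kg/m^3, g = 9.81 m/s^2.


Total head at each section: H = z + p/(rho*g) + V^2/(2g).
H1 = 3.2 + 338*1000/(1000*9.81) + 3.98^2/(2*9.81)
   = 3.2 + 34.455 + 0.8074
   = 38.462 m.
H2 = 1.2 + 217*1000/(1000*9.81) + 3.13^2/(2*9.81)
   = 1.2 + 22.12 + 0.4993
   = 23.82 m.
h_L = H1 - H2 = 38.462 - 23.82 = 14.642 m.

14.642


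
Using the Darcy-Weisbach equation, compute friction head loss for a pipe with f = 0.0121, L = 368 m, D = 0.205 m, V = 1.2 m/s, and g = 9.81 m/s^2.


Darcy-Weisbach equation: h_f = f * (L/D) * V^2/(2g).
f * L/D = 0.0121 * 368/0.205 = 21.721.
V^2/(2g) = 1.2^2 / (2*9.81) = 1.44 / 19.62 = 0.0734 m.
h_f = 21.721 * 0.0734 = 1.594 m.

1.594


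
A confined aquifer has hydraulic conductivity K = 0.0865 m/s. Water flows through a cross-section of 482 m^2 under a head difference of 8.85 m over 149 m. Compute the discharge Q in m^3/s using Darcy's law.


Darcy's law: Q = K * A * i, where i = dh/L.
Hydraulic gradient i = 8.85 / 149 = 0.059396.
Q = 0.0865 * 482 * 0.059396
  = 2.4764 m^3/s.

2.4764


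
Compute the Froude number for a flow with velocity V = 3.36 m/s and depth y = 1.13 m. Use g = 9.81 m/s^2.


The Froude number is defined as Fr = V / sqrt(g*y).
g*y = 9.81 * 1.13 = 11.0853.
sqrt(g*y) = sqrt(11.0853) = 3.3295.
Fr = 3.36 / 3.3295 = 1.0092.

1.0092


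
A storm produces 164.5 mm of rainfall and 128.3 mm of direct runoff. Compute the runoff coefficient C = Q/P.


The runoff coefficient C = runoff depth / rainfall depth.
C = 128.3 / 164.5
  = 0.7799.

0.7799


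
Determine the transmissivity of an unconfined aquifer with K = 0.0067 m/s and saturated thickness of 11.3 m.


Transmissivity is defined as T = K * h.
T = 0.0067 * 11.3
  = 0.0757 m^2/s.

0.0757


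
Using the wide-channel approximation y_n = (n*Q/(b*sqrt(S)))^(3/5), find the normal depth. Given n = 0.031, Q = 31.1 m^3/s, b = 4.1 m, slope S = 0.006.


We use the wide-channel approximation y_n = (n*Q/(b*sqrt(S)))^(3/5).
sqrt(S) = sqrt(0.006) = 0.07746.
Numerator: n*Q = 0.031 * 31.1 = 0.9641.
Denominator: b*sqrt(S) = 4.1 * 0.07746 = 0.317586.
arg = 3.0357.
y_n = 3.0357^(3/5) = 1.947 m.

1.947


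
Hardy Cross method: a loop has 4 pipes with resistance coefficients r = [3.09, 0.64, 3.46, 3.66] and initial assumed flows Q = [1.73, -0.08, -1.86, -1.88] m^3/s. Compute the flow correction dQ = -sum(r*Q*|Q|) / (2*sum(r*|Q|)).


Numerator terms (r*Q*|Q|): 3.09*1.73*|1.73| = 9.2481; 0.64*-0.08*|-0.08| = -0.0041; 3.46*-1.86*|-1.86| = -11.9702; 3.66*-1.88*|-1.88| = -12.9359.
Sum of numerator = -15.6622.
Denominator terms (r*|Q|): 3.09*|1.73| = 5.3457; 0.64*|-0.08| = 0.0512; 3.46*|-1.86| = 6.4356; 3.66*|-1.88| = 6.8808.
2 * sum of denominator = 2 * 18.7133 = 37.4266.
dQ = --15.6622 / 37.4266 = 0.4185 m^3/s.

0.4185


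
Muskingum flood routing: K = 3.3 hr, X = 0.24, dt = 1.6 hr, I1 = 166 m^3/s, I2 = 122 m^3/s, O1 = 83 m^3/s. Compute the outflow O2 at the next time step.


Muskingum coefficients:
denom = 2*K*(1-X) + dt = 2*3.3*(1-0.24) + 1.6 = 6.616.
C0 = (dt - 2*K*X)/denom = (1.6 - 2*3.3*0.24)/6.616 = 0.0024.
C1 = (dt + 2*K*X)/denom = (1.6 + 2*3.3*0.24)/6.616 = 0.4813.
C2 = (2*K*(1-X) - dt)/denom = 0.5163.
O2 = C0*I2 + C1*I1 + C2*O1
   = 0.0024*122 + 0.4813*166 + 0.5163*83
   = 123.04 m^3/s.

123.04


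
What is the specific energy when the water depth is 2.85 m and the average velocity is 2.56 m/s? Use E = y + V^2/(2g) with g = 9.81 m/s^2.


Specific energy E = y + V^2/(2g).
Velocity head = V^2/(2g) = 2.56^2 / (2*9.81) = 6.5536 / 19.62 = 0.334 m.
E = 2.85 + 0.334 = 3.184 m.

3.184


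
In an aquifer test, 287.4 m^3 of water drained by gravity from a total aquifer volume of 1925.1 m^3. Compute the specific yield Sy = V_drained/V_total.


Specific yield Sy = Volume drained / Total volume.
Sy = 287.4 / 1925.1
   = 0.1493.

0.1493


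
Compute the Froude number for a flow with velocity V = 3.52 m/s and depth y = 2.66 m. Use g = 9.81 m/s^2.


The Froude number is defined as Fr = V / sqrt(g*y).
g*y = 9.81 * 2.66 = 26.0946.
sqrt(g*y) = sqrt(26.0946) = 5.1083.
Fr = 3.52 / 5.1083 = 0.6891.

0.6891


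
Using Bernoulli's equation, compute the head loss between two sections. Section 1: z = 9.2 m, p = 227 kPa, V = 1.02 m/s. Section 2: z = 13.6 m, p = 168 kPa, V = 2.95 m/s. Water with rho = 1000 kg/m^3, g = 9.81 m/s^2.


Total head at each section: H = z + p/(rho*g) + V^2/(2g).
H1 = 9.2 + 227*1000/(1000*9.81) + 1.02^2/(2*9.81)
   = 9.2 + 23.14 + 0.053
   = 32.393 m.
H2 = 13.6 + 168*1000/(1000*9.81) + 2.95^2/(2*9.81)
   = 13.6 + 17.125 + 0.4436
   = 31.169 m.
h_L = H1 - H2 = 32.393 - 31.169 = 1.224 m.

1.224


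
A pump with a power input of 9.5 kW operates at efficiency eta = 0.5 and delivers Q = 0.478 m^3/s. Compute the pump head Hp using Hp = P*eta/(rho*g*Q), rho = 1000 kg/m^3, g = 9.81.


Pump head formula: Hp = P * eta / (rho * g * Q).
Numerator: P * eta = 9.5 * 1000 * 0.5 = 4750.0 W.
Denominator: rho * g * Q = 1000 * 9.81 * 0.478 = 4689.18.
Hp = 4750.0 / 4689.18 = 1.01 m.

1.01


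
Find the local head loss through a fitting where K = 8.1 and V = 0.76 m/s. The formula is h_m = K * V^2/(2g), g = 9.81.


Minor loss formula: h_m = K * V^2/(2g).
V^2 = 0.76^2 = 0.5776.
V^2/(2g) = 0.5776 / 19.62 = 0.0294 m.
h_m = 8.1 * 0.0294 = 0.2385 m.

0.2385


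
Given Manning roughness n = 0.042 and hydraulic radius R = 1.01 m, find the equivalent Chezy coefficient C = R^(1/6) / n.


The Chezy coefficient relates to Manning's n through C = R^(1/6) / n.
R^(1/6) = 1.01^(1/6) = 1.00166.
C = 1.00166 / 0.042 = 23.85 m^(1/2)/s.

23.85


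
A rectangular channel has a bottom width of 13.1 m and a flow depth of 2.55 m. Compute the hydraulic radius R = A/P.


For a rectangular section:
Flow area A = b * y = 13.1 * 2.55 = 33.4 m^2.
Wetted perimeter P = b + 2y = 13.1 + 2*2.55 = 18.2 m.
Hydraulic radius R = A/P = 33.4 / 18.2 = 1.8354 m.

1.8354


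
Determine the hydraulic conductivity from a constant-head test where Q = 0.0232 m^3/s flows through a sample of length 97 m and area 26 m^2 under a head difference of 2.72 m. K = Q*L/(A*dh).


From K = Q*L / (A*dh):
Numerator: Q*L = 0.0232 * 97 = 2.2504.
Denominator: A*dh = 26 * 2.72 = 70.72.
K = 2.2504 / 70.72 = 0.031821 m/s.

0.031821


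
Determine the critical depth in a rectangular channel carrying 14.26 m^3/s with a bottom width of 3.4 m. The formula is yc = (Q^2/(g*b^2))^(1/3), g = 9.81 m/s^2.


Using yc = (Q^2 / (g * b^2))^(1/3):
Q^2 = 14.26^2 = 203.35.
g * b^2 = 9.81 * 3.4^2 = 9.81 * 11.56 = 113.4.
Q^2 / (g*b^2) = 203.35 / 113.4 = 1.7932.
yc = 1.7932^(1/3) = 1.2149 m.

1.2149


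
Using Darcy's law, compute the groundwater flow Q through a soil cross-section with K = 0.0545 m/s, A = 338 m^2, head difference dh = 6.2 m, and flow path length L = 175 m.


Darcy's law: Q = K * A * i, where i = dh/L.
Hydraulic gradient i = 6.2 / 175 = 0.035429.
Q = 0.0545 * 338 * 0.035429
  = 0.6526 m^3/s.

0.6526


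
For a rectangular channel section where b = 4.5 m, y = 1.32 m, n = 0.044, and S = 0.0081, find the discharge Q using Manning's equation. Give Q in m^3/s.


For a rectangular channel, the cross-sectional area A = b * y = 4.5 * 1.32 = 5.94 m^2.
The wetted perimeter P = b + 2y = 4.5 + 2*1.32 = 7.14 m.
Hydraulic radius R = A/P = 5.94/7.14 = 0.8319 m.
Velocity V = (1/n)*R^(2/3)*S^(1/2) = (1/0.044)*0.8319^(2/3)*0.0081^(1/2) = 1.8093 m/s.
Discharge Q = A * V = 5.94 * 1.8093 = 10.747 m^3/s.

10.747


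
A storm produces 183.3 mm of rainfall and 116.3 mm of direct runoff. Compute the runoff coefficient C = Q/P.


The runoff coefficient C = runoff depth / rainfall depth.
C = 116.3 / 183.3
  = 0.6345.

0.6345


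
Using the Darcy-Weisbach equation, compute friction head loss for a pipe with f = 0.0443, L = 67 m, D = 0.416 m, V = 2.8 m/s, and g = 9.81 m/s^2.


Darcy-Weisbach equation: h_f = f * (L/D) * V^2/(2g).
f * L/D = 0.0443 * 67/0.416 = 7.1349.
V^2/(2g) = 2.8^2 / (2*9.81) = 7.84 / 19.62 = 0.3996 m.
h_f = 7.1349 * 0.3996 = 2.851 m.

2.851


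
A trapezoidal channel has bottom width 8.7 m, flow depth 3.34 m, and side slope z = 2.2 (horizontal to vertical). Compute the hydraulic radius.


For a trapezoidal section with side slope z:
A = (b + z*y)*y = (8.7 + 2.2*3.34)*3.34 = 53.6 m^2.
P = b + 2*y*sqrt(1 + z^2) = 8.7 + 2*3.34*sqrt(1 + 2.2^2) = 24.843 m.
R = A/P = 53.6 / 24.843 = 2.1576 m.

2.1576


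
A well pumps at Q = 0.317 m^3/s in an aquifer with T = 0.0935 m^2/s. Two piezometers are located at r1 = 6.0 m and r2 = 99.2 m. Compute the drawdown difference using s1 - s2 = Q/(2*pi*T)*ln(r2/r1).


Thiem equation: s1 - s2 = Q/(2*pi*T) * ln(r2/r1).
ln(r2/r1) = ln(99.2/6.0) = 2.8054.
Q/(2*pi*T) = 0.317 / (2*pi*0.0935) = 0.317 / 0.5875 = 0.5396.
s1 - s2 = 0.5396 * 2.8054 = 1.5138 m.

1.5138


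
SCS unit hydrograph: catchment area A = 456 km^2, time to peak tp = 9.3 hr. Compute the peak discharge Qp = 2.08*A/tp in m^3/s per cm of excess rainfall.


SCS formula: Qp = 2.08 * A / tp.
Qp = 2.08 * 456 / 9.3
   = 948.48 / 9.3
   = 101.99 m^3/s per cm.

101.99


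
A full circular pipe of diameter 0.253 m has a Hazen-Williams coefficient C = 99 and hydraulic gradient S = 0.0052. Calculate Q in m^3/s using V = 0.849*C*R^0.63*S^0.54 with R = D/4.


For a full circular pipe, R = D/4 = 0.253/4 = 0.0633 m.
V = 0.849 * 99 * 0.0633^0.63 * 0.0052^0.54
  = 0.849 * 99 * 0.175658 * 0.058431
  = 0.8627 m/s.
Pipe area A = pi*D^2/4 = pi*0.253^2/4 = 0.0503 m^2.
Q = A * V = 0.0503 * 0.8627 = 0.0434 m^3/s.

0.0434


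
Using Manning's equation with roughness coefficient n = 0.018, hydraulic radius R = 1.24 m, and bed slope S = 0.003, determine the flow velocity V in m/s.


Manning's equation gives V = (1/n) * R^(2/3) * S^(1/2).
First, compute R^(2/3) = 1.24^(2/3) = 1.1542.
Next, S^(1/2) = 0.003^(1/2) = 0.054772.
Then 1/n = 1/0.018 = 55.56.
V = 55.56 * 1.1542 * 0.054772 = 3.5121 m/s.

3.5121


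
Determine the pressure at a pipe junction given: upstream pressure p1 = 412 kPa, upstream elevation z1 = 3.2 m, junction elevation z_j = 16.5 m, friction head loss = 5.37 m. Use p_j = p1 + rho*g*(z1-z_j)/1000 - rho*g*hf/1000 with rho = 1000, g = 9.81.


Junction pressure: p_j = p1 + rho*g*(z1 - z_j)/1000 - rho*g*hf/1000.
Elevation term = 1000*9.81*(3.2 - 16.5)/1000 = -130.473 kPa.
Friction term = 1000*9.81*5.37/1000 = 52.68 kPa.
p_j = 412 + -130.473 - 52.68 = 228.85 kPa.

228.85


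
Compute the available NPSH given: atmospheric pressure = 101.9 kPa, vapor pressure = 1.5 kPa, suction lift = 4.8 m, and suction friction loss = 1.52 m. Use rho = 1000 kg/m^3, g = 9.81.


NPSHa = p_atm/(rho*g) - z_s - hf_s - p_vap/(rho*g).
p_atm/(rho*g) = 101.9*1000 / (1000*9.81) = 10.387 m.
p_vap/(rho*g) = 1.5*1000 / (1000*9.81) = 0.153 m.
NPSHa = 10.387 - 4.8 - 1.52 - 0.153
      = 3.91 m.

3.91


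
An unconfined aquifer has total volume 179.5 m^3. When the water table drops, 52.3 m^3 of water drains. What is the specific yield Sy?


Specific yield Sy = Volume drained / Total volume.
Sy = 52.3 / 179.5
   = 0.2914.

0.2914


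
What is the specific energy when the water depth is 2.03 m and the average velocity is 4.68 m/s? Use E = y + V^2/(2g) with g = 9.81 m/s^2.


Specific energy E = y + V^2/(2g).
Velocity head = V^2/(2g) = 4.68^2 / (2*9.81) = 21.9024 / 19.62 = 1.1163 m.
E = 2.03 + 1.1163 = 3.1463 m.

3.1463


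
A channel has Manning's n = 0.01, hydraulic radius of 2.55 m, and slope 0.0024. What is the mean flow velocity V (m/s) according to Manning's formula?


Manning's equation gives V = (1/n) * R^(2/3) * S^(1/2).
First, compute R^(2/3) = 2.55^(2/3) = 1.8665.
Next, S^(1/2) = 0.0024^(1/2) = 0.04899.
Then 1/n = 1/0.01 = 100.0.
V = 100.0 * 1.8665 * 0.04899 = 9.1439 m/s.

9.1439


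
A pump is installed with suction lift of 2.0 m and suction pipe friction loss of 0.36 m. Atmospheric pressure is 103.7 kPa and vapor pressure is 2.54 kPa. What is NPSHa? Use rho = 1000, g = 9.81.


NPSHa = p_atm/(rho*g) - z_s - hf_s - p_vap/(rho*g).
p_atm/(rho*g) = 103.7*1000 / (1000*9.81) = 10.571 m.
p_vap/(rho*g) = 2.54*1000 / (1000*9.81) = 0.259 m.
NPSHa = 10.571 - 2.0 - 0.36 - 0.259
      = 7.95 m.

7.95
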